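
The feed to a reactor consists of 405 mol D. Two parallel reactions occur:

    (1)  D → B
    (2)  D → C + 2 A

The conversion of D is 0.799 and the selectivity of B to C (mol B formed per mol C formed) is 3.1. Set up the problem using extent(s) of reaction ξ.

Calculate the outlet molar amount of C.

78.9 mol

Conversion of D: D consumed = 0.799 × 405 = 323.6 mol = 1ξ₁ + 1ξ₂.
Selectivity: 1ξ₁ / (1ξ₂) = 3.1 → ξ₁ = 3.1 ξ₂.
Substitute: (1·3.1 + 1) ξ₂ = 323.6 → ξ₂ = 78.93 mol, ξ₁ = 244.7 mol.
Outlet amounts (n = n₀ + Σ ν·ξ):
  D: 405 − 1(244.7) − 1(78.93) = 81.4
  B: 0 + 1(244.7) = 244.7
  C: 0 + 1(78.93) = 78.93
  A: 0 + 2(78.93) = 157.9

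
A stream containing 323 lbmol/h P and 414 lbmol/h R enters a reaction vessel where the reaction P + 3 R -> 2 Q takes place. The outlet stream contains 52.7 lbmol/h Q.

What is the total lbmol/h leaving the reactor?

For Q: n = n₀ + 2ξ → 52.7 = 0 + 2ξ, giving ξ = 26.35 lbmol/h.
Outlet amounts (n = n₀ + ν ξ):
  P: 323 − 1(26.35) = 296.6
  R: 414 − 3(26.35) = 334.9
  Q: 0 + 2(26.35) = 52.7
Total out = 296.6 + 334.9 + 52.7 = 684.3 lbmol/h.

684 lbmol/h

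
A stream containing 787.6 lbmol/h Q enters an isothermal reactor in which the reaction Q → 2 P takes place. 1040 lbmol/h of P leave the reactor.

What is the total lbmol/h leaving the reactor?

1310 lbmol/h

For P: n = n₀ + 2ξ → 1040 = 0 + 2ξ, giving ξ = 520 lbmol/h.
Outlet amounts (n = n₀ + ν ξ):
  Q: 787.6 − 1(520) = 267.6
  P: 0 + 2(520) = 1040
Total out = 267.6 + 1040 = 1308 lbmol/h.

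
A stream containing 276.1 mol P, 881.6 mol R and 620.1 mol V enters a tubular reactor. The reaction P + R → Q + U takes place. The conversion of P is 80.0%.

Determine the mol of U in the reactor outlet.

221 mol

P reacted = 0.8 × 276.1 = 220.9 mol; ν_P = −1, so ξ = 220.9/1 = 220.9 mol.
Outlet amounts (n = n₀ + ν ξ):
  P: 276.1 − 1(220.9) = 55.22
  R: 881.6 − 1(220.9) = 660.7
  Q: 0 + 1(220.9) = 220.9
  U: 0 + 1(220.9) = 220.9
  V: 620.1 (inert)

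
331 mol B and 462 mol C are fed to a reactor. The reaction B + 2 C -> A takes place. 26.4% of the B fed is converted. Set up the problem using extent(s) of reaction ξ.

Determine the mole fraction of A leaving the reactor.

B reacted = 0.264 × 331 = 87.38 mol; ν_B = −1, so ξ = 87.38/1 = 87.38 mol.
Outlet amounts (n = n₀ + ν ξ):
  B: 331 − 1(87.38) = 243.6
  C: 462 − 2(87.38) = 287.2
  A: 0 + 1(87.38) = 87.38
Total out = 618.2 mol; y_A = 87.38 / 618.2 = 0.1413.

0.141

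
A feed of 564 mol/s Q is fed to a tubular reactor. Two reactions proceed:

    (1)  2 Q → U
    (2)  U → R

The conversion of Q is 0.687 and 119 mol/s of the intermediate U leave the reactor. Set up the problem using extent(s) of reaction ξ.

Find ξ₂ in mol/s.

Conversion of Q: Q consumed = 2ξ₁ = 0.687 × 564 → ξ₁ = 193.7 mol/s.
U balance: n_U = 0 + 1ξ₁ − 1ξ₂ = 119 → ξ₂ = (1·193.7 − 119)/1 = 74.73 mol/s.
Outlet amounts (n = n₀ + Σ ν·ξ):
  Q: 564 − 2(193.7) = 176.5
  U: 0 + 1(193.7) − 1(74.73) = 119
  R: 0 + 1(74.73) = 74.73

ξ₂ = 74.7 mol/s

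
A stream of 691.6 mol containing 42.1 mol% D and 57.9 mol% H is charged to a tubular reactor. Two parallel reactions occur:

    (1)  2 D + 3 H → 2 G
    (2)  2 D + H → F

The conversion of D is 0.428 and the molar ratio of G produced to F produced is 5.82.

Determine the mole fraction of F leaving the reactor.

Conversion of D: D consumed = 0.428 × 291.2 = 124.6 mol = 2ξ₁ + 2ξ₂.
Selectivity: 2ξ₁ / (1ξ₂) = 5.82 → ξ₁ = 2.91 ξ₂.
Substitute: (2·2.91 + 2) ξ₂ = 124.6 → ξ₂ = 15.94 mol, ξ₁ = 46.37 mol.
Outlet amounts (n = n₀ + Σ ν·ξ):
  D: 291.2 − 2(46.37) − 2(15.94) = 166.5
  H: 400.4 − 3(46.37) − 1(15.94) = 245.4
  G: 0 + 2(46.37) = 92.75
  F: 0 + 1(15.94) = 15.94
Total out = 520.6 mol; y_F = 15.94 / 520.6 = 0.03061.

0.0306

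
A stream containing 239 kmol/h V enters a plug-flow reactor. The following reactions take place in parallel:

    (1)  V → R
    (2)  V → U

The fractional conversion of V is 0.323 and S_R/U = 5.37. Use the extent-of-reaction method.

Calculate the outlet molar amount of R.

65.1 kmol/h

Conversion of V: V consumed = 0.323 × 239 = 77.2 kmol/h = 1ξ₁ + 1ξ₂.
Selectivity: 1ξ₁ / (1ξ₂) = 5.37 → ξ₁ = 5.37 ξ₂.
Substitute: (1·5.37 + 1) ξ₂ = 77.2 → ξ₂ = 12.12 kmol/h, ξ₁ = 65.08 kmol/h.
Outlet amounts (n = n₀ + Σ ν·ξ):
  V: 239 − 1(65.08) − 1(12.12) = 161.8
  R: 0 + 1(65.08) = 65.08
  U: 0 + 1(12.12) = 12.12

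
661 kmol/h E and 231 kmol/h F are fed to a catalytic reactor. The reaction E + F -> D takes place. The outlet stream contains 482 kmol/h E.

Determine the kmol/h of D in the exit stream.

For E: n = n₀ − 1ξ → 482 = 661 − 1ξ, giving ξ = 179 kmol/h.
Outlet amounts (n = n₀ + ν ξ):
  E: 661 − 1(179) = 482
  F: 231 − 1(179) = 52
  D: 0 + 1(179) = 179

179 kmol/h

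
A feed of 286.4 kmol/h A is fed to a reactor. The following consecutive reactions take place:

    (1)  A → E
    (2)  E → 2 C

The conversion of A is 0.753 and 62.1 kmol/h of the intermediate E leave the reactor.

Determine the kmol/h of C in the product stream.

Conversion of A: A consumed = 1ξ₁ = 0.753 × 286.4 → ξ₁ = 215.7 kmol/h.
E balance: n_E = 0 + 1ξ₁ − 1ξ₂ = 62.1 → ξ₂ = (1·215.7 − 62.1)/1 = 153.6 kmol/h.
Outlet amounts (n = n₀ + Σ ν·ξ):
  A: 286.4 − 1(215.7) = 70.74
  E: 0 + 1(215.7) − 1(153.6) = 62.1
  C: 0 + 2(153.6) = 307.1

307 kmol/h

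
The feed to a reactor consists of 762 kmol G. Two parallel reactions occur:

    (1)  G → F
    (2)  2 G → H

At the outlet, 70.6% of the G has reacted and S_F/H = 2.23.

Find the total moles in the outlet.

635 kmol

Conversion of G: G consumed = 0.706 × 762 = 538 kmol = 1ξ₁ + 2ξ₂.
Selectivity: 1ξ₁ / (1ξ₂) = 2.23 → ξ₁ = 2.23 ξ₂.
Substitute: (1·2.23 + 2) ξ₂ = 538 → ξ₂ = 127.2 kmol, ξ₁ = 283.6 kmol.
Outlet amounts (n = n₀ + Σ ν·ξ):
  G: 762 − 1(283.6) − 2(127.2) = 224
  F: 0 + 1(283.6) = 283.6
  H: 0 + 1(127.2) = 127.2
Total out = 224 + 283.6 + 127.2 = 634.8 kmol.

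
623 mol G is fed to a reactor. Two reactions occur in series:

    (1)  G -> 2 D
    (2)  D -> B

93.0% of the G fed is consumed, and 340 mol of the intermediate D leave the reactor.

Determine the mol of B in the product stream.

Conversion of G: G consumed = 1ξ₁ = 0.93 × 623 → ξ₁ = 579.4 mol.
D balance: n_D = 0 + 2ξ₁ − 1ξ₂ = 340 → ξ₂ = (2·579.4 − 340)/1 = 818.8 mol.
Outlet amounts (n = n₀ + Σ ν·ξ):
  G: 623 − 1(579.4) = 43.61
  D: 0 + 2(579.4) − 1(818.8) = 340
  B: 0 + 1(818.8) = 818.8

819 mol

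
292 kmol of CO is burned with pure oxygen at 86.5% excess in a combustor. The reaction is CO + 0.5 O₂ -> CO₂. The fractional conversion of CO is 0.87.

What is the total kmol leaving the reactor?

437 kmol

Stoichiometric O₂ = 0.5 × 292 = 146 kmol; O₂ fed = 146 × 1.865 = 272.3 kmol.
Fuel reacted = 0.87 × 292 → ξ = 254 kmol.
Outlet (n = n₀ + ν ξ):
  CO: 292 − 1(254) = 37.96
  O₂: 272.3 − 0.5(254) = 145.3
  CO₂: 0 + 1(254) = 254
Total out = 37.96 + 145.3 + 254 = 437.3 kmol.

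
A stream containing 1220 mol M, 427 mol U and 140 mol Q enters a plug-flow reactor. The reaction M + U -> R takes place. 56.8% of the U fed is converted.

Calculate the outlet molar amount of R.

U reacted = 0.568 × 427 = 242.5 mol; ν_U = −1, so ξ = 242.5/1 = 242.5 mol.
Outlet amounts (n = n₀ + ν ξ):
  M: 1220 − 1(242.5) = 977.5
  U: 427 − 1(242.5) = 184.5
  R: 0 + 1(242.5) = 242.5
  Q: 140 (inert)

243 mol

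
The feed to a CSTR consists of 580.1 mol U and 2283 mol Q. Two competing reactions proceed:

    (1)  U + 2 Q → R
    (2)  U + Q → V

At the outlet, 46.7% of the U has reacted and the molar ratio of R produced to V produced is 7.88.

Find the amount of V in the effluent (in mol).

30.5 mol

Conversion of U: U consumed = 0.467 × 580.1 = 270.9 mol = 1ξ₁ + 1ξ₂.
Selectivity: 1ξ₁ / (1ξ₂) = 7.88 → ξ₁ = 7.88 ξ₂.
Substitute: (1·7.88 + 1) ξ₂ = 270.9 → ξ₂ = 30.51 mol, ξ₁ = 240.4 mol.
Outlet amounts (n = n₀ + Σ ν·ξ):
  U: 580.1 − 1(240.4) − 1(30.51) = 309.2
  Q: 2283 − 2(240.4) − 1(30.51) = 1772
  R: 0 + 1(240.4) = 240.4
  V: 0 + 1(30.51) = 30.51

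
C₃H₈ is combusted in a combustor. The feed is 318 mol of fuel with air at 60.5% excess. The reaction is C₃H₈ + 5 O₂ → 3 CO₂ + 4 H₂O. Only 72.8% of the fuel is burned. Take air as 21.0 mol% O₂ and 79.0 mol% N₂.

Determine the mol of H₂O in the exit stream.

926 mol

Stoichiometric O₂ = 5 × 318 = 1590 mol; O₂ fed = 1590 × 1.605 = 2552 mol.
N₂ fed = 2552 × 79/21 = 9600 mol.
Fuel reacted = 0.728 × 318 → ξ = 231.5 mol.
Outlet (n = n₀ + ν ξ):
  C₃H₈: 318 − 1(231.5) = 86.5
  O₂: 2552 − 5(231.5) = 1394
  N₂: 9600 (inert)
  CO₂: 0 + 3(231.5) = 694.5
  H₂O: 0 + 4(231.5) = 926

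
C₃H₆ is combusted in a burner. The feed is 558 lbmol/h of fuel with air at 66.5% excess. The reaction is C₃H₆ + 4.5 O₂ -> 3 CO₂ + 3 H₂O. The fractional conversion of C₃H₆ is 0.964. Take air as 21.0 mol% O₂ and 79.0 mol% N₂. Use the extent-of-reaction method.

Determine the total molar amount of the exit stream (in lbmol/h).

Stoichiometric O₂ = 4.5 × 558 = 2511 lbmol/h; O₂ fed = 2511 × 1.665 = 4181 lbmol/h.
N₂ fed = 4181 × 79/21 = 15730 lbmol/h.
Fuel reacted = 0.964 × 558 → ξ = 537.9 lbmol/h.
Outlet (n = n₀ + ν ξ):
  C₃H₆: 558 − 1(537.9) = 20.09
  O₂: 4181 − 4.5(537.9) = 1760
  N₂: 15730 (inert)
  CO₂: 0 + 3(537.9) = 1614
  H₂O: 0 + 3(537.9) = 1614
Total out = 20.09 + 1760 + 15730 + 1614 + 1614 = 20740 lbmol/h.

20700 lbmol/h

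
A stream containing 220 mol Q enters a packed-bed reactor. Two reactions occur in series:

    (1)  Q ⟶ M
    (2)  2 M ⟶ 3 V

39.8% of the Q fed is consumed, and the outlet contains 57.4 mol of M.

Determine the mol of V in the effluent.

45.2 mol

Conversion of Q: Q consumed = 1ξ₁ = 0.398 × 220 → ξ₁ = 87.56 mol.
M balance: n_M = 0 + 1ξ₁ − 2ξ₂ = 57.4 → ξ₂ = (1·87.56 − 57.4)/2 = 15.08 mol.
Outlet amounts (n = n₀ + Σ ν·ξ):
  Q: 220 − 1(87.56) = 132.4
  M: 0 + 1(87.56) − 2(15.08) = 57.4
  V: 0 + 3(15.08) = 45.24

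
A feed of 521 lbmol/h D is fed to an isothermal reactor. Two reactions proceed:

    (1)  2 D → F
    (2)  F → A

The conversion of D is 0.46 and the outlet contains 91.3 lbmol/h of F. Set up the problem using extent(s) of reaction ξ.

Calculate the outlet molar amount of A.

Conversion of D: D consumed = 2ξ₁ = 0.46 × 521 → ξ₁ = 119.8 lbmol/h.
F balance: n_F = 0 + 1ξ₁ − 1ξ₂ = 91.3 → ξ₂ = (1·119.8 − 91.3)/1 = 28.53 lbmol/h.
Outlet amounts (n = n₀ + Σ ν·ξ):
  D: 521 − 2(119.8) = 281.3
  F: 0 + 1(119.8) − 1(28.53) = 91.3
  A: 0 + 1(28.53) = 28.53

28.5 lbmol/h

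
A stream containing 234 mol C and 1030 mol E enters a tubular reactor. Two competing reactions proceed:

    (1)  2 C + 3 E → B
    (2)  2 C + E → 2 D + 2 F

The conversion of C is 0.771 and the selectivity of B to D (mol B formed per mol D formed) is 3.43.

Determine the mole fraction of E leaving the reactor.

Conversion of C: C consumed = 0.771 × 234 = 180.4 mol = 2ξ₁ + 2ξ₂.
Selectivity: 1ξ₁ / (2ξ₂) = 3.43 → ξ₁ = 6.86 ξ₂.
Substitute: (2·6.86 + 2) ξ₂ = 180.4 → ξ₂ = 11.48 mol, ξ₁ = 78.73 mol.
Outlet amounts (n = n₀ + Σ ν·ξ):
  C: 234 − 2(78.73) − 2(11.48) = 53.59
  E: 1030 − 3(78.73) − 1(11.48) = 782.3
  B: 0 + 1(78.73) = 78.73
  D: 0 + 2(11.48) = 22.95
  F: 0 + 2(11.48) = 22.95
Total out = 960.6 mol; y_E = 782.3 / 960.6 = 0.8145.

0.814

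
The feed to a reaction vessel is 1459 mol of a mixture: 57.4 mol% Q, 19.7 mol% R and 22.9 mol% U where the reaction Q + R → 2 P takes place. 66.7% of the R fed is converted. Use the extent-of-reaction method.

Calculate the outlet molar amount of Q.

R reacted = 0.667 × 287.4 = 191.7 mol; ν_R = −1, so ξ = 191.7/1 = 191.7 mol.
Outlet amounts (n = n₀ + ν ξ):
  Q: 837.5 − 1(191.7) = 645.8
  R: 287.4 − 1(191.7) = 95.71
  P: 0 + 2(191.7) = 383.4
  U: 334.1 (inert)

646 mol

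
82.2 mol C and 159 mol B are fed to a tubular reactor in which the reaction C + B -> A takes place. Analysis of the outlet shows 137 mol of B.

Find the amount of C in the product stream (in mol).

For B: n = n₀ − 1ξ → 137 = 159 − 1ξ, giving ξ = 22 mol.
Outlet amounts (n = n₀ + ν ξ):
  C: 82.2 − 1(22) = 60.2
  B: 159 − 1(22) = 137
  A: 0 + 1(22) = 22

60.2 mol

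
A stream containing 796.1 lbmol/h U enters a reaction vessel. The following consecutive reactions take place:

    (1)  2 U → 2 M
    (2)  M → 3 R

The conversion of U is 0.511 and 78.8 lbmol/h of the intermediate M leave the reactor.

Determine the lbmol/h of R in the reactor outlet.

Conversion of U: U consumed = 2ξ₁ = 0.511 × 796.1 → ξ₁ = 203.4 lbmol/h.
M balance: n_M = 0 + 2ξ₁ − 1ξ₂ = 78.8 → ξ₂ = (2·203.4 − 78.8)/1 = 328 lbmol/h.
Outlet amounts (n = n₀ + Σ ν·ξ):
  U: 796.1 − 2(203.4) = 389.3
  M: 0 + 2(203.4) − 1(328) = 78.8
  R: 0 + 3(328) = 984

984 lbmol/h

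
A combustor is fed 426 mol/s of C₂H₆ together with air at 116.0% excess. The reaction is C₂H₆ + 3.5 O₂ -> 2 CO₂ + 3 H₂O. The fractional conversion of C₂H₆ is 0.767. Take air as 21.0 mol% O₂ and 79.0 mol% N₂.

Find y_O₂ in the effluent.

0.13

Stoichiometric O₂ = 3.5 × 426 = 1491 mol/s; O₂ fed = 1491 × 2.160 = 3221 mol/s.
N₂ fed = 3221 × 79/21 = 12120 mol/s.
Fuel reacted = 0.767 × 426 → ξ = 326.7 mol/s.
Outlet (n = n₀ + ν ξ):
  C₂H₆: 426 − 1(326.7) = 99.26
  O₂: 3221 − 3.5(326.7) = 2077
  N₂: 12120 (inert)
  CO₂: 0 + 2(326.7) = 653.5
  H₂O: 0 + 3(326.7) = 980.2
Total out = 15930 mol/s; y_O₂ = 2077 / 15930 = 0.1304.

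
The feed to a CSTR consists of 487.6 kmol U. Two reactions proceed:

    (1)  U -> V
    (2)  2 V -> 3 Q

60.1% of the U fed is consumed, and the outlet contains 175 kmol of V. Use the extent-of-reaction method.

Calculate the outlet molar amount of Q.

177 kmol

Conversion of U: U consumed = 1ξ₁ = 0.601 × 487.6 → ξ₁ = 293 kmol.
V balance: n_V = 0 + 1ξ₁ − 2ξ₂ = 175 → ξ₂ = (1·293 − 175)/2 = 59.02 kmol.
Outlet amounts (n = n₀ + Σ ν·ξ):
  U: 487.6 − 1(293) = 194.6
  V: 0 + 1(293) − 2(59.02) = 175
  Q: 0 + 3(59.02) = 177.1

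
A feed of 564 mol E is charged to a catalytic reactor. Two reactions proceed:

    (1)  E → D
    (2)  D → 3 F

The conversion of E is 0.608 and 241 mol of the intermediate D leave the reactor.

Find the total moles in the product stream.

768 mol

Conversion of E: E consumed = 1ξ₁ = 0.608 × 564 → ξ₁ = 342.9 mol.
D balance: n_D = 0 + 1ξ₁ − 1ξ₂ = 241 → ξ₂ = (1·342.9 − 241)/1 = 101.9 mol.
Outlet amounts (n = n₀ + Σ ν·ξ):
  E: 564 − 1(342.9) = 221.1
  D: 0 + 1(342.9) − 1(101.9) = 241
  F: 0 + 3(101.9) = 305.7
Total out = 221.1 + 241 + 305.7 = 767.8 mol.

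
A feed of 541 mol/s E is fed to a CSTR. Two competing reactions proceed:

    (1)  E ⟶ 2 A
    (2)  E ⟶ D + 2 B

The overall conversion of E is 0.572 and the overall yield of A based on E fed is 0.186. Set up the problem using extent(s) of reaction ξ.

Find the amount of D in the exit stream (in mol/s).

Yield of A: 2ξ₁ / 541 = 0.186 → ξ₁ = 50.31 mol/s.
Conversion of E: 1ξ₁ + 1ξ₂ = 0.572 × 541 = 309.5 → ξ₂ = 259.1 mol/s.
Outlet amounts (n = n₀ + Σ ν·ξ):
  E: 541 − 1(50.31) − 1(259.1) = 231.5
  A: 0 + 2(50.31) = 100.6
  D: 0 + 1(259.1) = 259.1
  B: 0 + 2(259.1) = 518.3

259 mol/s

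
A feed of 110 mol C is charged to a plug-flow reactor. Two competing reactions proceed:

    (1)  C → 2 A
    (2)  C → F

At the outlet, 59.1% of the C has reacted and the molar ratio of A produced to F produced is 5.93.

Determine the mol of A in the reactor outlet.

Conversion of C: C consumed = 0.591 × 110 = 65.01 mol = 1ξ₁ + 1ξ₂.
Selectivity: 2ξ₁ / (1ξ₂) = 5.93 → ξ₁ = 2.965 ξ₂.
Substitute: (1·2.965 + 1) ξ₂ = 65.01 → ξ₂ = 16.4 mol, ξ₁ = 48.61 mol.
Outlet amounts (n = n₀ + Σ ν·ξ):
  C: 110 − 1(48.61) − 1(16.4) = 44.99
  A: 0 + 2(48.61) = 97.23
  F: 0 + 1(16.4) = 16.4

97.2 mol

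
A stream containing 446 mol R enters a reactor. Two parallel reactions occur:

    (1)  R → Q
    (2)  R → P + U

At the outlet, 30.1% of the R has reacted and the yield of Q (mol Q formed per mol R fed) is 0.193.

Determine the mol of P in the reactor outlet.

Yield of Q: 1ξ₁ / 446 = 0.193 → ξ₁ = 86.08 mol.
Conversion of R: 1ξ₁ + 1ξ₂ = 0.301 × 446 = 134.2 → ξ₂ = 48.17 mol.
Outlet amounts (n = n₀ + Σ ν·ξ):
  R: 446 − 1(86.08) − 1(48.17) = 311.8
  Q: 0 + 1(86.08) = 86.08
  P: 0 + 1(48.17) = 48.17
  U: 0 + 1(48.17) = 48.17

48.2 mol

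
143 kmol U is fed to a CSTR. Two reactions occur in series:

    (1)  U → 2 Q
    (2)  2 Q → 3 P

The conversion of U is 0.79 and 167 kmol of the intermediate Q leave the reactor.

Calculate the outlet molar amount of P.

88.4 kmol

Conversion of U: U consumed = 1ξ₁ = 0.79 × 143 → ξ₁ = 113 kmol.
Q balance: n_Q = 0 + 2ξ₁ − 2ξ₂ = 167 → ξ₂ = (2·113 − 167)/2 = 29.47 kmol.
Outlet amounts (n = n₀ + Σ ν·ξ):
  U: 143 − 1(113) = 30.03
  Q: 0 + 2(113) − 2(29.47) = 167
  P: 0 + 3(29.47) = 88.41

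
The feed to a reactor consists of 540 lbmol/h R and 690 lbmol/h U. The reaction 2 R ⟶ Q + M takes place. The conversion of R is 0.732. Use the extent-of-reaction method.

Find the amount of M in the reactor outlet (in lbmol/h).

198 lbmol/h

R reacted = 0.732 × 540 = 395.3 lbmol/h; ν_R = −2, so ξ = 395.3/2 = 197.6 lbmol/h.
Outlet amounts (n = n₀ + ν ξ):
  R: 540 − 2(197.6) = 144.7
  Q: 0 + 1(197.6) = 197.6
  M: 0 + 1(197.6) = 197.6
  U: 690 (inert)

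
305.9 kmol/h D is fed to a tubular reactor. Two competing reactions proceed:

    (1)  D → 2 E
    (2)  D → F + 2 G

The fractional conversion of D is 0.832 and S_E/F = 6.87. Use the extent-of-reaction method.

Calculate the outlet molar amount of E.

Conversion of D: D consumed = 0.832 × 305.9 = 254.5 kmol/h = 1ξ₁ + 1ξ₂.
Selectivity: 2ξ₁ / (1ξ₂) = 6.87 → ξ₁ = 3.435 ξ₂.
Substitute: (1·3.435 + 1) ξ₂ = 254.5 → ξ₂ = 57.39 kmol/h, ξ₁ = 197.1 kmol/h.
Outlet amounts (n = n₀ + Σ ν·ξ):
  D: 305.9 − 1(197.1) − 1(57.39) = 51.39
  E: 0 + 2(197.1) = 394.2
  F: 0 + 1(57.39) = 57.39
  G: 0 + 2(57.39) = 114.8

394 kmol/h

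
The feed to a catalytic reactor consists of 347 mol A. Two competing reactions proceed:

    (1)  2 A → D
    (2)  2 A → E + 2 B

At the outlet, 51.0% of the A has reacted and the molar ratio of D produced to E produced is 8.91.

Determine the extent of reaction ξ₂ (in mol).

ξ₂ = 8.93 mol

Conversion of A: A consumed = 0.51 × 347 = 177 mol = 2ξ₁ + 2ξ₂.
Selectivity: 1ξ₁ / (1ξ₂) = 8.91 → ξ₁ = 8.91 ξ₂.
Substitute: (2·8.91 + 2) ξ₂ = 177 → ξ₂ = 8.929 mol, ξ₁ = 79.56 mol.
Outlet amounts (n = n₀ + Σ ν·ξ):
  A: 347 − 2(79.56) − 2(8.929) = 170
  D: 0 + 1(79.56) = 79.56
  E: 0 + 1(8.929) = 8.929
  B: 0 + 2(8.929) = 17.86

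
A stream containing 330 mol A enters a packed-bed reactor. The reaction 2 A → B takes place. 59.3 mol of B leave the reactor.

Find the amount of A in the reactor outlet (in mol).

For B: n = n₀ + 1ξ → 59.3 = 0 + 1ξ, giving ξ = 59.3 mol.
Outlet amounts (n = n₀ + ν ξ):
  A: 330 − 2(59.3) = 211.4
  B: 0 + 1(59.3) = 59.3

211 mol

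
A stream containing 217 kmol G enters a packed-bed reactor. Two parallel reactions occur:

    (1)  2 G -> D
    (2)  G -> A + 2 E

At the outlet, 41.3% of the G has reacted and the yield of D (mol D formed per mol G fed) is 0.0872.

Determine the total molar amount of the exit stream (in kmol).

Yield of D: 1ξ₁ / 217 = 0.0872 → ξ₁ = 18.92 kmol.
Conversion of G: 2ξ₁ + 1ξ₂ = 0.413 × 217 = 89.62 → ξ₂ = 51.78 kmol.
Outlet amounts (n = n₀ + Σ ν·ξ):
  G: 217 − 2(18.92) − 1(51.78) = 127.4
  D: 0 + 1(18.92) = 18.92
  A: 0 + 1(51.78) = 51.78
  E: 0 + 2(51.78) = 103.6
Total out = 127.4 + 18.92 + 51.78 + 103.6 = 301.6 kmol.

302 kmol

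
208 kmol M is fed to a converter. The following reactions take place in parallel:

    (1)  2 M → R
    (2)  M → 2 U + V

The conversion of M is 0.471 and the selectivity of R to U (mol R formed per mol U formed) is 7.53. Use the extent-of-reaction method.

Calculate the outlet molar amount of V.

Conversion of M: M consumed = 0.471 × 208 = 97.97 kmol = 2ξ₁ + 1ξ₂.
Selectivity: 1ξ₁ / (2ξ₂) = 7.53 → ξ₁ = 15.06 ξ₂.
Substitute: (2·15.06 + 1) ξ₂ = 97.97 → ξ₂ = 3.148 kmol, ξ₁ = 47.41 kmol.
Outlet amounts (n = n₀ + Σ ν·ξ):
  M: 208 − 2(47.41) − 1(3.148) = 110
  R: 0 + 1(47.41) = 47.41
  U: 0 + 2(3.148) = 6.296
  V: 0 + 1(3.148) = 3.148

3.15 kmol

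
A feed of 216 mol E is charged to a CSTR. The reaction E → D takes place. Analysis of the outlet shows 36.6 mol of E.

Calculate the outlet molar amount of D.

179 mol

For E: n = n₀ − 1ξ → 36.6 = 216 − 1ξ, giving ξ = 179.4 mol.
Outlet amounts (n = n₀ + ν ξ):
  E: 216 − 1(179.4) = 36.6
  D: 0 + 1(179.4) = 179.4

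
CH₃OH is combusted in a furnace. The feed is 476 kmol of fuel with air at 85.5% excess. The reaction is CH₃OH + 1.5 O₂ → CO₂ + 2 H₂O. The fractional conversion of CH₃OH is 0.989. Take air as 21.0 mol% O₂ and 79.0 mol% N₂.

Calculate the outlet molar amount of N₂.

Stoichiometric O₂ = 1.5 × 476 = 714 kmol; O₂ fed = 714 × 1.855 = 1324 kmol.
N₂ fed = 1324 × 79/21 = 4983 kmol.
Fuel reacted = 0.989 × 476 → ξ = 470.8 kmol.
Outlet (n = n₀ + ν ξ):
  CH₃OH: 476 − 1(470.8) = 5.236
  O₂: 1324 − 1.5(470.8) = 618.3
  N₂: 4983 (inert)
  CO₂: 0 + 1(470.8) = 470.8
  H₂O: 0 + 2(470.8) = 941.5

4980 kmol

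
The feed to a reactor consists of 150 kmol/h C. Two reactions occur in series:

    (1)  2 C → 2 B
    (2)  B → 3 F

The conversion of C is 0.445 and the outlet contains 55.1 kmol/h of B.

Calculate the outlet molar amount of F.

34.9 kmol/h

Conversion of C: C consumed = 2ξ₁ = 0.445 × 150 → ξ₁ = 33.38 kmol/h.
B balance: n_B = 0 + 2ξ₁ − 1ξ₂ = 55.1 → ξ₂ = (2·33.38 − 55.1)/1 = 11.65 kmol/h.
Outlet amounts (n = n₀ + Σ ν·ξ):
  C: 150 − 2(33.38) = 83.25
  B: 0 + 2(33.38) − 1(11.65) = 55.1
  F: 0 + 3(11.65) = 34.95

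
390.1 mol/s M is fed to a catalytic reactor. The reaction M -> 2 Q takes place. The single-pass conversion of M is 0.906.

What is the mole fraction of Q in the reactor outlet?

0.951

M reacted = 0.906 × 390.1 = 353.4 mol/s; ν_M = −1, so ξ = 353.4/1 = 353.4 mol/s.
Outlet amounts (n = n₀ + ν ξ):
  M: 390.1 − 1(353.4) = 36.67
  Q: 0 + 2(353.4) = 706.9
Total out = 743.5 mol/s; y_Q = 706.9 / 743.5 = 0.9507.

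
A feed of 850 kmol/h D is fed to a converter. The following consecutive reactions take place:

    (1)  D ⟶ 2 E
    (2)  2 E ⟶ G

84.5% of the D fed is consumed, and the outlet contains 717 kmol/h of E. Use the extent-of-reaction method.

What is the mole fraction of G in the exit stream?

Conversion of D: D consumed = 1ξ₁ = 0.845 × 850 → ξ₁ = 718.2 kmol/h.
E balance: n_E = 0 + 2ξ₁ − 2ξ₂ = 717 → ξ₂ = (2·718.2 − 717)/2 = 359.8 kmol/h.
Outlet amounts (n = n₀ + Σ ν·ξ):
  D: 850 − 1(718.2) = 131.8
  E: 0 + 2(718.2) − 2(359.8) = 717
  G: 0 + 1(359.8) = 359.8
Total out = 1208 kmol/h; y_G = 359.8 / 1208 = 0.2977.

0.298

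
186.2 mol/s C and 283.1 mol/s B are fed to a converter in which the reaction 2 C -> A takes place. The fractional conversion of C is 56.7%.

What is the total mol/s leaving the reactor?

417 mol/s

C reacted = 0.567 × 186.2 = 105.6 mol/s; ν_C = −2, so ξ = 105.6/2 = 52.79 mol/s.
Outlet amounts (n = n₀ + ν ξ):
  C: 186.2 − 2(52.79) = 80.62
  A: 0 + 1(52.79) = 52.79
  B: 283.1 (inert)
Total out = 80.62 + 52.79 + 283.1 = 416.5 mol/s.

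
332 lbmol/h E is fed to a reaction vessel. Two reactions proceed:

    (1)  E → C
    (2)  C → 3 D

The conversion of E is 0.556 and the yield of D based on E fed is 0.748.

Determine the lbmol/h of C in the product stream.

102 lbmol/h

Conversion of E: E consumed = 1ξ₁ = 0.556 × 332 → ξ₁ = 184.6 lbmol/h.
Yield of D: 3ξ₂ / 332 = 0.748 → ξ₂ = 82.78 lbmol/h.
Outlet amounts (n = n₀ + Σ ν·ξ):
  E: 332 − 1(184.6) = 147.4
  C: 0 + 1(184.6) − 1(82.78) = 101.8
  D: 0 + 3(82.78) = 248.3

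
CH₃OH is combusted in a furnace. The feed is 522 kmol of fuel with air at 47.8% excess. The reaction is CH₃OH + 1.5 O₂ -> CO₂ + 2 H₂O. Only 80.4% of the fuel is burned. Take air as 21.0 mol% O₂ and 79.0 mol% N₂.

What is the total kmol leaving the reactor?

6240 kmol

Stoichiometric O₂ = 1.5 × 522 = 783 kmol; O₂ fed = 783 × 1.478 = 1157 kmol.
N₂ fed = 1157 × 79/21 = 4354 kmol.
Fuel reacted = 0.804 × 522 → ξ = 419.7 kmol.
Outlet (n = n₀ + ν ξ):
  CH₃OH: 522 − 1(419.7) = 102.3
  O₂: 1157 − 1.5(419.7) = 527.7
  N₂: 4354 (inert)
  CO₂: 0 + 1(419.7) = 419.7
  H₂O: 0 + 2(419.7) = 839.4
Total out = 102.3 + 527.7 + 4354 + 419.7 + 839.4 = 6243 kmol.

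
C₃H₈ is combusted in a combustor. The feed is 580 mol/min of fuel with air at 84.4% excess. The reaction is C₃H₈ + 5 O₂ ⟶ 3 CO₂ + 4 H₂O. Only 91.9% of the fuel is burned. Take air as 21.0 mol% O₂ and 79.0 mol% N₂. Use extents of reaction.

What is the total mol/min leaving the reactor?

26600 mol/min

Stoichiometric O₂ = 5 × 580 = 2900 mol/min; O₂ fed = 2900 × 1.844 = 5348 mol/min.
N₂ fed = 5348 × 79/21 = 20120 mol/min.
Fuel reacted = 0.919 × 580 → ξ = 533 mol/min.
Outlet (n = n₀ + ν ξ):
  C₃H₈: 580 − 1(533) = 46.98
  O₂: 5348 − 5(533) = 2683
  N₂: 20120 (inert)
  CO₂: 0 + 3(533) = 1599
  H₂O: 0 + 4(533) = 2132
Total out = 46.98 + 2683 + 20120 + 1599 + 2132 = 26580 mol/min.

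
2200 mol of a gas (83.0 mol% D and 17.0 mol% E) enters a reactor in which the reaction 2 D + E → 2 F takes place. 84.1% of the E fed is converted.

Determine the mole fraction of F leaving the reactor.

0.334

E reacted = 0.841 × 374 = 314.5 mol; ν_E = −1, so ξ = 314.5/1 = 314.5 mol.
Outlet amounts (n = n₀ + ν ξ):
  D: 1826 − 2(314.5) = 1197
  E: 374 − 1(314.5) = 59.47
  F: 0 + 2(314.5) = 629.1
Total out = 1885 mol; y_F = 629.1 / 1885 = 0.3336.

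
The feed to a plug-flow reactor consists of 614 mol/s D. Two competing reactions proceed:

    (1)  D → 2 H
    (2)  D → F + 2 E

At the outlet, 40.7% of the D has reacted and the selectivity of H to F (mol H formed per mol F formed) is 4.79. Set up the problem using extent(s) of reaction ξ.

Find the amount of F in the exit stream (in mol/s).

Conversion of D: D consumed = 0.407 × 614 = 249.9 mol/s = 1ξ₁ + 1ξ₂.
Selectivity: 2ξ₁ / (1ξ₂) = 4.79 → ξ₁ = 2.395 ξ₂.
Substitute: (1·2.395 + 1) ξ₂ = 249.9 → ξ₂ = 73.61 mol/s, ξ₁ = 176.3 mol/s.
Outlet amounts (n = n₀ + Σ ν·ξ):
  D: 614 − 1(176.3) − 1(73.61) = 364.1
  H: 0 + 2(176.3) = 352.6
  F: 0 + 1(73.61) = 73.61
  E: 0 + 2(73.61) = 147.2

73.6 mol/s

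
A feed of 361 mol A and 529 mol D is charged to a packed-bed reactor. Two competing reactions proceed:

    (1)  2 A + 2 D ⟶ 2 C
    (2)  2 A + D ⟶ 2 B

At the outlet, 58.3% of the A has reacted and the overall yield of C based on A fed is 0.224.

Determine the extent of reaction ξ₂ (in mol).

Yield of C: 2ξ₁ / 361 = 0.224 → ξ₁ = 40.43 mol.
Conversion of A: 2ξ₁ + 2ξ₂ = 0.583 × 361 = 210.5 → ξ₂ = 64.8 mol.
Outlet amounts (n = n₀ + Σ ν·ξ):
  A: 361 − 2(40.43) − 2(64.8) = 150.5
  D: 529 − 2(40.43) − 1(64.8) = 383.3
  C: 0 + 2(40.43) = 80.86
  B: 0 + 2(64.8) = 129.6

ξ₂ = 64.8 mol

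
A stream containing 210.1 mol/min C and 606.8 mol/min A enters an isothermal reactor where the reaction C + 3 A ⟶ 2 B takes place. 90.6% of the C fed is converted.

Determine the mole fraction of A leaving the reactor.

0.082

C reacted = 0.906 × 210.1 = 190.4 mol/min; ν_C = −1, so ξ = 190.4/1 = 190.4 mol/min.
Outlet amounts (n = n₀ + ν ξ):
  C: 210.1 − 1(190.4) = 19.75
  A: 606.8 − 3(190.4) = 35.75
  B: 0 + 2(190.4) = 380.7
Total out = 436.2 mol/min; y_A = 35.75 / 436.2 = 0.08195.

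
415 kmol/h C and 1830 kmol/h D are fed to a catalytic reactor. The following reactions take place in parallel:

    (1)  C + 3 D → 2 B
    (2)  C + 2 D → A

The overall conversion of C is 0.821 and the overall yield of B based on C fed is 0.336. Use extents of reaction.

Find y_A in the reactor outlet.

Yield of B: 2ξ₁ / 415 = 0.336 → ξ₁ = 69.72 kmol/h.
Conversion of C: 1ξ₁ + 1ξ₂ = 0.821 × 415 = 340.7 → ξ₂ = 271 kmol/h.
Outlet amounts (n = n₀ + Σ ν·ξ):
  C: 415 − 1(69.72) − 1(271) = 74.28
  D: 1830 − 3(69.72) − 2(271) = 1079
  B: 0 + 2(69.72) = 139.4
  A: 0 + 1(271) = 271
Total out = 1564 kmol/h; y_A = 271 / 1564 = 0.1733.

0.173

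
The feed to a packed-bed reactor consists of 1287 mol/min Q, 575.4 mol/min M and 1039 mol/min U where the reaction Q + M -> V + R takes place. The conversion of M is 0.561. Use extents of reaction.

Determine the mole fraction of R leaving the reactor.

0.111

M reacted = 0.561 × 575.4 = 322.8 mol/min; ν_M = −1, so ξ = 322.8/1 = 322.8 mol/min.
Outlet amounts (n = n₀ + ν ξ):
  Q: 1287 − 1(322.8) = 964.2
  M: 575.4 − 1(322.8) = 252.6
  V: 0 + 1(322.8) = 322.8
  R: 0 + 1(322.8) = 322.8
  U: 1039 (inert)
Total out = 2901 mol/min; y_R = 322.8 / 2901 = 0.1113.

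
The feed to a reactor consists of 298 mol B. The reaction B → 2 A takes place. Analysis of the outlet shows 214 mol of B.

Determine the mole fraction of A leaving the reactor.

For B: n = n₀ − 1ξ → 214 = 298 − 1ξ, giving ξ = 84 mol.
Outlet amounts (n = n₀ + ν ξ):
  B: 298 − 1(84) = 214
  A: 0 + 2(84) = 168
Total out = 382 mol; y_A = 168 / 382 = 0.4398.

0.44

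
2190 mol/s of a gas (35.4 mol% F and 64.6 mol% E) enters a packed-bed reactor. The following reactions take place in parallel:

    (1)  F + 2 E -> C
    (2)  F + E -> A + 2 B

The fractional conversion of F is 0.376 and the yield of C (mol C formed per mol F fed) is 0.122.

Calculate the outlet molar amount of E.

Yield of C: 1ξ₁ / 775.3 = 0.122 → ξ₁ = 94.58 mol/s.
Conversion of F: 1ξ₁ + 1ξ₂ = 0.376 × 775.3 = 291.5 → ξ₂ = 196.9 mol/s.
Outlet amounts (n = n₀ + Σ ν·ξ):
  F: 775.3 − 1(94.58) − 1(196.9) = 483.8
  E: 1415 − 2(94.58) − 1(196.9) = 1029
  C: 0 + 1(94.58) = 94.58
  A: 0 + 1(196.9) = 196.9
  B: 0 + 2(196.9) = 393.8

1030 mol/s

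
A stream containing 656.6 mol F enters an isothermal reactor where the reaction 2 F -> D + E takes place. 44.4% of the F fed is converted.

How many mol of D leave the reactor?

F reacted = 0.444 × 656.6 = 291.5 mol; ν_F = −2, so ξ = 291.5/2 = 145.8 mol.
Outlet amounts (n = n₀ + ν ξ):
  F: 656.6 − 2(145.8) = 365.1
  D: 0 + 1(145.8) = 145.8
  E: 0 + 1(145.8) = 145.8

146 mol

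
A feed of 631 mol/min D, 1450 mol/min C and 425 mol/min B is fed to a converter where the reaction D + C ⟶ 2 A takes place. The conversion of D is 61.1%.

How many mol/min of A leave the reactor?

771 mol/min

D reacted = 0.611 × 631 = 385.5 mol/min; ν_D = −1, so ξ = 385.5/1 = 385.5 mol/min.
Outlet amounts (n = n₀ + ν ξ):
  D: 631 − 1(385.5) = 245.5
  C: 1450 − 1(385.5) = 1064
  A: 0 + 2(385.5) = 771.1
  B: 425 (inert)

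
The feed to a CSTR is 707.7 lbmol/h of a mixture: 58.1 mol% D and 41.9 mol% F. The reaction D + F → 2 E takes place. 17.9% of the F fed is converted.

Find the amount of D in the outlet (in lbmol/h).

358 lbmol/h

F reacted = 0.179 × 296.5 = 53.08 lbmol/h; ν_F = −1, so ξ = 53.08/1 = 53.08 lbmol/h.
Outlet amounts (n = n₀ + ν ξ):
  D: 411.2 − 1(53.08) = 358.1
  F: 296.5 − 1(53.08) = 243.4
  E: 0 + 2(53.08) = 106.2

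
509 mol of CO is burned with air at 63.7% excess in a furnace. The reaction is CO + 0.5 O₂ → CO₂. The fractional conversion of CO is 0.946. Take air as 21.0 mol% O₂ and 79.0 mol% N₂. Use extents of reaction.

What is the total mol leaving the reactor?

Stoichiometric O₂ = 0.5 × 509 = 254.5 mol; O₂ fed = 254.5 × 1.637 = 416.6 mol.
N₂ fed = 416.6 × 79/21 = 1567 mol.
Fuel reacted = 0.946 × 509 → ξ = 481.5 mol.
Outlet (n = n₀ + ν ξ):
  CO: 509 − 1(481.5) = 27.49
  O₂: 416.6 − 0.5(481.5) = 175.9
  N₂: 1567 (inert)
  CO₂: 0 + 1(481.5) = 481.5
Total out = 27.49 + 175.9 + 1567 + 481.5 = 2252 mol.

2250 mol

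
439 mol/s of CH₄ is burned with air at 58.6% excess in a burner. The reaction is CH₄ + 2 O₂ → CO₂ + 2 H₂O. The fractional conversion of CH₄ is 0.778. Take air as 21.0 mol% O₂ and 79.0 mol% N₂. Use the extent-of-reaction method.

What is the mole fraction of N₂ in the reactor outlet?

Stoichiometric O₂ = 2 × 439 = 878 mol/s; O₂ fed = 878 × 1.586 = 1393 mol/s.
N₂ fed = 1393 × 79/21 = 5238 mol/s.
Fuel reacted = 0.778 × 439 → ξ = 341.5 mol/s.
Outlet (n = n₀ + ν ξ):
  CH₄: 439 − 1(341.5) = 97.46
  O₂: 1393 − 2(341.5) = 709.4
  N₂: 5238 (inert)
  CO₂: 0 + 1(341.5) = 341.5
  H₂O: 0 + 2(341.5) = 683.1
Total out = 7070 mol/s; y_N₂ = 5238 / 7070 = 0.7409.

0.741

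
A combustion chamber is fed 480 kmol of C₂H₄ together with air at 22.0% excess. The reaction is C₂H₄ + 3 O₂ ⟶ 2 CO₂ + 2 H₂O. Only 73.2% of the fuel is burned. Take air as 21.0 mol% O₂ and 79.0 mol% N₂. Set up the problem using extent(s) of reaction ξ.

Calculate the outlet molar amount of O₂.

703 kmol

Stoichiometric O₂ = 3 × 480 = 1440 kmol; O₂ fed = 1440 × 1.220 = 1757 kmol.
N₂ fed = 1757 × 79/21 = 6609 kmol.
Fuel reacted = 0.732 × 480 → ξ = 351.4 kmol.
Outlet (n = n₀ + ν ξ):
  C₂H₄: 480 − 1(351.4) = 128.6
  O₂: 1757 − 3(351.4) = 702.7
  N₂: 6609 (inert)
  CO₂: 0 + 2(351.4) = 702.7
  H₂O: 0 + 2(351.4) = 702.7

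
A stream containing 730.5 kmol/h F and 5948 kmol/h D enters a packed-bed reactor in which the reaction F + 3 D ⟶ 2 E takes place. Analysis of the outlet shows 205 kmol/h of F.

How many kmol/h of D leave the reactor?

4370 kmol/h

For F: n = n₀ − 1ξ → 205 = 730.5 − 1ξ, giving ξ = 525.5 kmol/h.
Outlet amounts (n = n₀ + ν ξ):
  F: 730.5 − 1(525.5) = 205
  D: 5948 − 3(525.5) = 4372
  E: 0 + 2(525.5) = 1051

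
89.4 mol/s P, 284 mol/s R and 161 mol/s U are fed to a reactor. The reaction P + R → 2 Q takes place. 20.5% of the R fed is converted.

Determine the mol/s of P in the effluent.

R reacted = 0.205 × 284 = 58.22 mol/s; ν_R = −1, so ξ = 58.22/1 = 58.22 mol/s.
Outlet amounts (n = n₀ + ν ξ):
  P: 89.4 − 1(58.22) = 31.18
  R: 284 − 1(58.22) = 225.8
  Q: 0 + 2(58.22) = 116.4
  U: 161 (inert)

31.2 mol/s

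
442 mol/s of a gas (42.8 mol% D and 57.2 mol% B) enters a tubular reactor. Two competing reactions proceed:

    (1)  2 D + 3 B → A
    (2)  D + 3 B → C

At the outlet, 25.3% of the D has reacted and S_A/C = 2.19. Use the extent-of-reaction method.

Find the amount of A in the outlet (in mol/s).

19.5 mol/s

Conversion of D: D consumed = 0.253 × 189.2 = 47.86 mol/s = 2ξ₁ + 1ξ₂.
Selectivity: 1ξ₁ / (1ξ₂) = 2.19 → ξ₁ = 2.19 ξ₂.
Substitute: (2·2.19 + 1) ξ₂ = 47.86 → ξ₂ = 8.896 mol/s, ξ₁ = 19.48 mol/s.
Outlet amounts (n = n₀ + Σ ν·ξ):
  D: 189.2 − 2(19.48) − 1(8.896) = 141.3
  B: 252.8 − 3(19.48) − 3(8.896) = 167.7
  A: 0 + 1(19.48) = 19.48
  C: 0 + 1(8.896) = 8.896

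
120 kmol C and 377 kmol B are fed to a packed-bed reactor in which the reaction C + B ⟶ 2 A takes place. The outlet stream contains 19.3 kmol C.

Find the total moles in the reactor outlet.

For C: n = n₀ − 1ξ → 19.3 = 120 − 1ξ, giving ξ = 100.7 kmol.
Outlet amounts (n = n₀ + ν ξ):
  C: 120 − 1(100.7) = 19.3
  B: 377 − 1(100.7) = 276.3
  A: 0 + 2(100.7) = 201.4
Total out = 19.3 + 276.3 + 201.4 = 497 kmol.

497 kmol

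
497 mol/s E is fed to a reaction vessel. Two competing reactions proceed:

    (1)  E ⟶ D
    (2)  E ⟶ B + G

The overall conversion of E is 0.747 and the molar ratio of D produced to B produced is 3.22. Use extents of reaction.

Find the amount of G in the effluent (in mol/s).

Conversion of E: E consumed = 0.747 × 497 = 371.3 mol/s = 1ξ₁ + 1ξ₂.
Selectivity: 1ξ₁ / (1ξ₂) = 3.22 → ξ₁ = 3.22 ξ₂.
Substitute: (1·3.22 + 1) ξ₂ = 371.3 → ξ₂ = 87.98 mol/s, ξ₁ = 283.3 mol/s.
Outlet amounts (n = n₀ + Σ ν·ξ):
  E: 497 − 1(283.3) − 1(87.98) = 125.7
  D: 0 + 1(283.3) = 283.3
  B: 0 + 1(87.98) = 87.98
  G: 0 + 1(87.98) = 87.98

88 mol/s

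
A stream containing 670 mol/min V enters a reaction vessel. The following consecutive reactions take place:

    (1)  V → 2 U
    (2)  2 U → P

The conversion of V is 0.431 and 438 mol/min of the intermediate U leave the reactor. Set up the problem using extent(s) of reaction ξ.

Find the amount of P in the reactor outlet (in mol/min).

Conversion of V: V consumed = 1ξ₁ = 0.431 × 670 → ξ₁ = 288.8 mol/min.
U balance: n_U = 0 + 2ξ₁ − 2ξ₂ = 438 → ξ₂ = (2·288.8 − 438)/2 = 69.77 mol/min.
Outlet amounts (n = n₀ + Σ ν·ξ):
  V: 670 − 1(288.8) = 381.2
  U: 0 + 2(288.8) − 2(69.77) = 438
  P: 0 + 1(69.77) = 69.77

69.8 mol/min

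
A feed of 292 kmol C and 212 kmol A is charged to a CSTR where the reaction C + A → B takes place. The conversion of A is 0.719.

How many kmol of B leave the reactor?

A reacted = 0.719 × 212 = 152.4 kmol; ν_A = −1, so ξ = 152.4/1 = 152.4 kmol.
Outlet amounts (n = n₀ + ν ξ):
  C: 292 − 1(152.4) = 139.6
  A: 212 − 1(152.4) = 59.57
  B: 0 + 1(152.4) = 152.4

152 kmol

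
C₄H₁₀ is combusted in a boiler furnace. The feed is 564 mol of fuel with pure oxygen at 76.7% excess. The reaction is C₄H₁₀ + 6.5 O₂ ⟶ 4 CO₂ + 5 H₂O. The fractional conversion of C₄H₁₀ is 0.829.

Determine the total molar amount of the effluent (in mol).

7740 mol

Stoichiometric O₂ = 6.5 × 564 = 3666 mol; O₂ fed = 3666 × 1.767 = 6478 mol.
Fuel reacted = 0.829 × 564 → ξ = 467.6 mol.
Outlet (n = n₀ + ν ξ):
  C₄H₁₀: 564 − 1(467.6) = 96.44
  O₂: 6478 − 6.5(467.6) = 3439
  CO₂: 0 + 4(467.6) = 1870
  H₂O: 0 + 5(467.6) = 2338
Total out = 96.44 + 3439 + 1870 + 2338 = 7743 mol.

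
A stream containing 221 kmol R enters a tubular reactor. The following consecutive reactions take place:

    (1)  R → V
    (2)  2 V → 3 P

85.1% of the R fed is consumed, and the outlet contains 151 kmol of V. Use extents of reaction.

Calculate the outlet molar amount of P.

55.6 kmol

Conversion of R: R consumed = 1ξ₁ = 0.851 × 221 → ξ₁ = 188.1 kmol.
V balance: n_V = 0 + 1ξ₁ − 2ξ₂ = 151 → ξ₂ = (1·188.1 − 151)/2 = 18.54 kmol.
Outlet amounts (n = n₀ + Σ ν·ξ):
  R: 221 − 1(188.1) = 32.93
  V: 0 + 1(188.1) − 2(18.54) = 151
  P: 0 + 3(18.54) = 55.61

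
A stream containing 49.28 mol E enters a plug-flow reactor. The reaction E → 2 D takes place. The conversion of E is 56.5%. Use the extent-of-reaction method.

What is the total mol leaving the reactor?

77.1 mol

E reacted = 0.565 × 49.28 = 27.84 mol; ν_E = −1, so ξ = 27.84/1 = 27.84 mol.
Outlet amounts (n = n₀ + ν ξ):
  E: 49.28 − 1(27.84) = 21.44
  D: 0 + 2(27.84) = 55.69
Total out = 21.44 + 55.69 = 77.12 mol.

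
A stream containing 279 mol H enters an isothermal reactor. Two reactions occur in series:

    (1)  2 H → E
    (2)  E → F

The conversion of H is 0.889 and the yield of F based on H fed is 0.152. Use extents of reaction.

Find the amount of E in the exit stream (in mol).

81.6 mol

Conversion of H: H consumed = 2ξ₁ = 0.889 × 279 → ξ₁ = 124 mol.
Yield of F: 1ξ₂ / 279 = 0.152 → ξ₂ = 42.41 mol.
Outlet amounts (n = n₀ + Σ ν·ξ):
  H: 279 − 2(124) = 30.97
  E: 0 + 1(124) − 1(42.41) = 81.61
  F: 0 + 1(42.41) = 42.41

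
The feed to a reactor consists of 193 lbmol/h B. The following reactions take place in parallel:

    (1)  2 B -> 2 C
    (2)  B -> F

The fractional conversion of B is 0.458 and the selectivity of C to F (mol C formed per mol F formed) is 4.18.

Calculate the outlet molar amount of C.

Conversion of B: B consumed = 0.458 × 193 = 88.39 lbmol/h = 2ξ₁ + 1ξ₂.
Selectivity: 2ξ₁ / (1ξ₂) = 4.18 → ξ₁ = 2.09 ξ₂.
Substitute: (2·2.09 + 1) ξ₂ = 88.39 → ξ₂ = 17.06 lbmol/h, ξ₁ = 35.66 lbmol/h.
Outlet amounts (n = n₀ + Σ ν·ξ):
  B: 193 − 2(35.66) − 1(17.06) = 104.6
  C: 0 + 2(35.66) = 71.33
  F: 0 + 1(17.06) = 17.06

71.3 lbmol/h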